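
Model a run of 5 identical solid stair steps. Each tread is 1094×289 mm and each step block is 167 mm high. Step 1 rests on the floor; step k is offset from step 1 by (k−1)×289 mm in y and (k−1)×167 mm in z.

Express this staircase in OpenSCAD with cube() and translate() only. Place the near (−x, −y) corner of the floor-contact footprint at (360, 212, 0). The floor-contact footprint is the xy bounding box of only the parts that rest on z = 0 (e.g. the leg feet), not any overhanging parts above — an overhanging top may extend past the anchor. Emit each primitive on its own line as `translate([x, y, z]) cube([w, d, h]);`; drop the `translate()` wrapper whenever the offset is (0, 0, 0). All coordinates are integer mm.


translate([360, 212, 0]) cube([1094, 289, 167]);
translate([360, 501, 167]) cube([1094, 289, 167]);
translate([360, 790, 334]) cube([1094, 289, 167]);
translate([360, 1079, 501]) cube([1094, 289, 167]);
translate([360, 1368, 668]) cube([1094, 289, 167]);


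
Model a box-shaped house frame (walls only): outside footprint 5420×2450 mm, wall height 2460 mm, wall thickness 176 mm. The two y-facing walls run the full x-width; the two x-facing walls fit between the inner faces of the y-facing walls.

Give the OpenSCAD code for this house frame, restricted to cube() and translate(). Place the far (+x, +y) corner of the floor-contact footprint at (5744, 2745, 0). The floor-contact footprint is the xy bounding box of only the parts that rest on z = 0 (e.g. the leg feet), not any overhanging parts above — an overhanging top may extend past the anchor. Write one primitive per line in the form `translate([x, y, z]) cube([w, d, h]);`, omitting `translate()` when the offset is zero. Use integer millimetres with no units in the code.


translate([324, 295, 0]) cube([5420, 176, 2460]);
translate([324, 2569, 0]) cube([5420, 176, 2460]);
translate([324, 471, 0]) cube([176, 2098, 2460]);
translate([5568, 471, 0]) cube([176, 2098, 2460]);


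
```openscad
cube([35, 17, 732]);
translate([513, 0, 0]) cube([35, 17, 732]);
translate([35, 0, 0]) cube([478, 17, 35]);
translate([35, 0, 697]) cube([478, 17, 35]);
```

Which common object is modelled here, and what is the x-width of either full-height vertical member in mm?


A picture frame. The border width is 35 mm.

Four thin pieces enclosing a rectangular opening — a picture frame. The two full-height stiles are 732 mm tall; the top rail sits at z = 697 and is 35 mm tall, so the border above the opening is 732 − 697 = 35 mm, matching the stile x-width.


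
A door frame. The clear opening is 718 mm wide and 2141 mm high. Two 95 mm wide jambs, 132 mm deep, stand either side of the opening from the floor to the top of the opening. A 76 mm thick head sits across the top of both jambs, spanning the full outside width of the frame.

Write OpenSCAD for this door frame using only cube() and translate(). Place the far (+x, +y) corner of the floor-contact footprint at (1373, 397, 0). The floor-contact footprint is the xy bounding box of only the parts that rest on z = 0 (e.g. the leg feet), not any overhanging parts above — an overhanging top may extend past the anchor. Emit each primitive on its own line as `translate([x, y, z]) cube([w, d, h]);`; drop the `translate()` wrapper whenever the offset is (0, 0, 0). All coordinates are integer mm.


translate([465, 265, 0]) cube([95, 132, 2141]);
translate([1278, 265, 0]) cube([95, 132, 2141]);
translate([465, 265, 2141]) cube([908, 132, 76]);


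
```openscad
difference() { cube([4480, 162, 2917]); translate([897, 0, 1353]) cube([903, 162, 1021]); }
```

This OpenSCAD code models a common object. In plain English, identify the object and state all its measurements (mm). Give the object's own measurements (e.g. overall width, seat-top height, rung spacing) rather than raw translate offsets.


A wall 4480 mm long (x), 162 mm thick (y), 2917 mm tall, with a rectangular window opening cut through it. The opening is 903 mm wide and 1021 mm tall; its sill is at z = 1353 mm and its near (−x) edge is 897 mm from the wall's −x end. The opening passes through the full wall thickness.


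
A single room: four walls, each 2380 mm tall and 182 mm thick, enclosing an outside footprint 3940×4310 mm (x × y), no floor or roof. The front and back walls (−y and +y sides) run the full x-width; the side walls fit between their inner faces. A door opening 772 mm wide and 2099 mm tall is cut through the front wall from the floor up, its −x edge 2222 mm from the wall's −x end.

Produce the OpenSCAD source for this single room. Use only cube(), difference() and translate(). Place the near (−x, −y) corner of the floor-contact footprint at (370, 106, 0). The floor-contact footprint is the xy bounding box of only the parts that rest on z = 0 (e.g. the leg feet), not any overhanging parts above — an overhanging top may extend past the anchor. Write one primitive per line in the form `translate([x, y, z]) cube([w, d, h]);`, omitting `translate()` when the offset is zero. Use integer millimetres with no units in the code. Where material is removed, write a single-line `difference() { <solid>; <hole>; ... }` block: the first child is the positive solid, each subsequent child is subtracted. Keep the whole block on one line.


difference() { translate([370, 106, 0]) cube([3940, 182, 2380]); translate([2592, 106, 0]) cube([772, 182, 2099]); }
translate([370, 4234, 0]) cube([3940, 182, 2380]);
translate([370, 288, 0]) cube([182, 3946, 2380]);
translate([4128, 288, 0]) cube([182, 3946, 2380]);


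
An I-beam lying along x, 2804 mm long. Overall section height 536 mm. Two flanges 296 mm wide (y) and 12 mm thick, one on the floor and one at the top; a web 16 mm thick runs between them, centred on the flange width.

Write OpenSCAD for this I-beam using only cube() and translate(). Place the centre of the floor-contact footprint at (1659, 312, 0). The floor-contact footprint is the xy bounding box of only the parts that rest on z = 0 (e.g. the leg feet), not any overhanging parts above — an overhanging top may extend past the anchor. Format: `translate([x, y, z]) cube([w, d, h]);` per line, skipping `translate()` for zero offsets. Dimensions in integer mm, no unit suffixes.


translate([257, 164, 0]) cube([2804, 296, 12]);
translate([257, 304, 12]) cube([2804, 16, 512]);
translate([257, 164, 524]) cube([2804, 296, 12]);


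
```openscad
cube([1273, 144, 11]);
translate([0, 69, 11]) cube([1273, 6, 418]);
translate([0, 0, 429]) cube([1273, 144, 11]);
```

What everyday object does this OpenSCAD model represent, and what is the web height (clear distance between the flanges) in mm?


An I-beam. The web height is 418 mm.

Two wide flanges with a thin centred web — an I-beam. Overall 440 mm minus two 11 mm flanges gives a web of 440 − 2·11 = 418 mm.


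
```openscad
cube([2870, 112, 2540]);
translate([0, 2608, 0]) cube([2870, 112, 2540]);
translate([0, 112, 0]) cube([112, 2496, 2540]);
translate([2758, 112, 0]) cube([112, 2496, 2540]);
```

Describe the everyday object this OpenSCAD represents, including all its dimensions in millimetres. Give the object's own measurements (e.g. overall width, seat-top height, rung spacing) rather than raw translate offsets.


The wall frame of a small rectangular building: four walls, each 2540 mm tall and 112 mm thick, enclosing a footprint 2870 mm (x) by 2720 mm (y) outside-to-outside, with no floor or roof. The front and back walls (the −y and +y sides) span the full width; the two side walls fit between them.


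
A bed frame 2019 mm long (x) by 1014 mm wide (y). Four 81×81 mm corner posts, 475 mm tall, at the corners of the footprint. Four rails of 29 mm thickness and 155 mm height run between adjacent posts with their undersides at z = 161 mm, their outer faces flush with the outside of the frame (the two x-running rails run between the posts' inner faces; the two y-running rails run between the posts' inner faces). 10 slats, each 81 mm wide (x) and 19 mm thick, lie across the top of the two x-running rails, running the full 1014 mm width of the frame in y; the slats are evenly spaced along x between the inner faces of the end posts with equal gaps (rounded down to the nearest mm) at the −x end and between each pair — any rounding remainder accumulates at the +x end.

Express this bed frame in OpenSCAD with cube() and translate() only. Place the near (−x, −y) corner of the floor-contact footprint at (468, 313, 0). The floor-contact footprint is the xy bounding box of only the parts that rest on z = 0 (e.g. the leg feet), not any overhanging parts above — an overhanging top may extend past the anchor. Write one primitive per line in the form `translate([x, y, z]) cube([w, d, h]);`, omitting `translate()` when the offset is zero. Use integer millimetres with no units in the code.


translate([468, 313, 0]) cube([81, 81, 475]);
translate([468, 1246, 0]) cube([81, 81, 475]);
translate([2406, 313, 0]) cube([81, 81, 475]);
translate([2406, 1246, 0]) cube([81, 81, 475]);
translate([549, 313, 161]) cube([1857, 29, 155]);
translate([549, 1298, 161]) cube([1857, 29, 155]);
translate([468, 394, 161]) cube([29, 852, 155]);
translate([2458, 394, 161]) cube([29, 852, 155]);
translate([644, 313, 316]) cube([81, 1014, 19]);
translate([820, 313, 316]) cube([81, 1014, 19]);
translate([996, 313, 316]) cube([81, 1014, 19]);
translate([1172, 313, 316]) cube([81, 1014, 19]);
translate([1348, 313, 316]) cube([81, 1014, 19]);
translate([1524, 313, 316]) cube([81, 1014, 19]);
translate([1700, 313, 316]) cube([81, 1014, 19]);
translate([1876, 313, 316]) cube([81, 1014, 19]);
translate([2052, 313, 316]) cube([81, 1014, 19]);
translate([2228, 313, 316]) cube([81, 1014, 19]);


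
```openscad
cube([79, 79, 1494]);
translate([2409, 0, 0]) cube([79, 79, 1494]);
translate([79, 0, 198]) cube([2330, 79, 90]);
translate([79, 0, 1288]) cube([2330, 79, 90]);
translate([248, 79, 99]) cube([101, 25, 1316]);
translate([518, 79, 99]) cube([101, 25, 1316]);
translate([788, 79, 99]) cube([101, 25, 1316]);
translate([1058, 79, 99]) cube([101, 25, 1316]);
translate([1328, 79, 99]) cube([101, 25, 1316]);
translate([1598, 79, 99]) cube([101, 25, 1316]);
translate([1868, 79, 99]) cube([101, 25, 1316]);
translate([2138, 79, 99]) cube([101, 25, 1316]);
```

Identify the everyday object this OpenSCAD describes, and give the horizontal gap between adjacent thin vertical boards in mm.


A fence section. The picket gap is 169 mm.

Two posts, two rails, 8 pickets — a fence section. Span 2330 mm holds 8 pickets of 101 mm with 9 equal gaps: ⌊(2330 − 8·101) / 9⌋ = 169 mm.


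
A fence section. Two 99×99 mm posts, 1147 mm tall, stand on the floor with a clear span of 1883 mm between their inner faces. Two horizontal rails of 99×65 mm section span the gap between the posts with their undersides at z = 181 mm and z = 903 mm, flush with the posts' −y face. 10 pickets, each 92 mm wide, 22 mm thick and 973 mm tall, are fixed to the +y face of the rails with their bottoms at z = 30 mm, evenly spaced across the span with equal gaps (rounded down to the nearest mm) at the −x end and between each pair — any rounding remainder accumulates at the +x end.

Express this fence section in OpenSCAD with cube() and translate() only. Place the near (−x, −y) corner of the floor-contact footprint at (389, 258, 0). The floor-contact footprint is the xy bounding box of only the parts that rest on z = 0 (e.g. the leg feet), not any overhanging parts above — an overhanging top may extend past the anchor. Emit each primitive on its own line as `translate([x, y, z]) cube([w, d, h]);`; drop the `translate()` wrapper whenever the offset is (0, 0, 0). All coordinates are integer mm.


translate([389, 258, 0]) cube([99, 99, 1147]);
translate([2371, 258, 0]) cube([99, 99, 1147]);
translate([488, 258, 181]) cube([1883, 99, 65]);
translate([488, 258, 903]) cube([1883, 99, 65]);
translate([575, 357, 30]) cube([92, 22, 973]);
translate([754, 357, 30]) cube([92, 22, 973]);
translate([933, 357, 30]) cube([92, 22, 973]);
translate([1112, 357, 30]) cube([92, 22, 973]);
translate([1291, 357, 30]) cube([92, 22, 973]);
translate([1470, 357, 30]) cube([92, 22, 973]);
translate([1649, 357, 30]) cube([92, 22, 973]);
translate([1828, 357, 30]) cube([92, 22, 973]);
translate([2007, 357, 30]) cube([92, 22, 973]);
translate([2186, 357, 30]) cube([92, 22, 973]);


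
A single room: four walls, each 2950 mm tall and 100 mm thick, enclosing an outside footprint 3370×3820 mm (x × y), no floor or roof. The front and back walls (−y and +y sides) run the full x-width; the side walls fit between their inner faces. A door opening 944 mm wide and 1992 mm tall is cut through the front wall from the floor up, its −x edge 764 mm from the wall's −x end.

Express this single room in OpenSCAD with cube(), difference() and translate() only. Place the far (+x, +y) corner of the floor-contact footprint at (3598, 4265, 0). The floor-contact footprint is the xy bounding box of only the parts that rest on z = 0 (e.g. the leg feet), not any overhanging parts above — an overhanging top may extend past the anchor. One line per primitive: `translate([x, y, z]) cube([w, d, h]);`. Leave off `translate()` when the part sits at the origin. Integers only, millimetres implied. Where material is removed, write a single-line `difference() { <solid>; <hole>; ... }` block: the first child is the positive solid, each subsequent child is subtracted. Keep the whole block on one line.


difference() { translate([228, 445, 0]) cube([3370, 100, 2950]); translate([992, 445, 0]) cube([944, 100, 1992]); }
translate([228, 4165, 0]) cube([3370, 100, 2950]);
translate([228, 545, 0]) cube([100, 3620, 2950]);
translate([3498, 545, 0]) cube([100, 3620, 2950]);


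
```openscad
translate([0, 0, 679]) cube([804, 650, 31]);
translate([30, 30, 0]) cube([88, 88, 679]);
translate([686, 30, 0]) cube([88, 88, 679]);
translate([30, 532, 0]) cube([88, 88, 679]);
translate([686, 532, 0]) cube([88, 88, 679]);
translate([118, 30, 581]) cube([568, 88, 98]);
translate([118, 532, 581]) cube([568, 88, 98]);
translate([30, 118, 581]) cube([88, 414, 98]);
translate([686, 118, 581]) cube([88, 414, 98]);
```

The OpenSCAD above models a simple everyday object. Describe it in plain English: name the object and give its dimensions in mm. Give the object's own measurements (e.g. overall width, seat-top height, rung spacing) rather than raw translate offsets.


A table: top 804 mm (x) × 650 mm (y), 31 mm thick, upper face at z = 710 mm, on four 88×88 mm square legs, each inset 30 mm from the nearest pair of top edges from z = 0 to the bottom of the top. Four apron rails, 88 mm thick and 98 mm tall, run between adjacent legs with their top edges flush with the underside of the top and their outer faces flush with the legs' outer faces.


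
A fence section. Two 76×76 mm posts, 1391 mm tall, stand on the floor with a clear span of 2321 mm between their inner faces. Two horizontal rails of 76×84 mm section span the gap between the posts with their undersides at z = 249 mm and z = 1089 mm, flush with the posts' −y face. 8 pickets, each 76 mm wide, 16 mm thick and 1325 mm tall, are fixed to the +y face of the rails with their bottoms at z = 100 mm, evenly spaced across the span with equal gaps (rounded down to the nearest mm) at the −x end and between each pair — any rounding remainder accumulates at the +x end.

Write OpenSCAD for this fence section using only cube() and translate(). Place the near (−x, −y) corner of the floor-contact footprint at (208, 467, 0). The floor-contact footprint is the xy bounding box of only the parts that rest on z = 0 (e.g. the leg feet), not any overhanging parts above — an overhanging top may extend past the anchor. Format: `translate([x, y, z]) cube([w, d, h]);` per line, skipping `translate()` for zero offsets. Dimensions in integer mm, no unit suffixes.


translate([208, 467, 0]) cube([76, 76, 1391]);
translate([2605, 467, 0]) cube([76, 76, 1391]);
translate([284, 467, 249]) cube([2321, 76, 84]);
translate([284, 467, 1089]) cube([2321, 76, 84]);
translate([474, 543, 100]) cube([76, 16, 1325]);
translate([740, 543, 100]) cube([76, 16, 1325]);
translate([1006, 543, 100]) cube([76, 16, 1325]);
translate([1272, 543, 100]) cube([76, 16, 1325]);
translate([1538, 543, 100]) cube([76, 16, 1325]);
translate([1804, 543, 100]) cube([76, 16, 1325]);
translate([2070, 543, 100]) cube([76, 16, 1325]);
translate([2336, 543, 100]) cube([76, 16, 1325]);


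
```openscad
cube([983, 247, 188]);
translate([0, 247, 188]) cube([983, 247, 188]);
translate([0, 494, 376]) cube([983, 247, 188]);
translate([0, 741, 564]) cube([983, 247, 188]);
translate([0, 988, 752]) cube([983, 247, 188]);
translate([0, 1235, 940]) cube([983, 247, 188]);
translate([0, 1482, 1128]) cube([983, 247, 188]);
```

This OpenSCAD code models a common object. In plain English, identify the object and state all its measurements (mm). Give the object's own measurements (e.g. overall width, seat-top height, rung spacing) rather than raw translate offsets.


A straight staircase of 7 solid steps. Each step is 983 mm wide (x), 247 mm deep (y, the going) and 188 mm tall (the rise). The first step rests on the floor; each subsequent step sits one going further in +y and one rise higher in +z, directly behind and above the previous step with no overlap.


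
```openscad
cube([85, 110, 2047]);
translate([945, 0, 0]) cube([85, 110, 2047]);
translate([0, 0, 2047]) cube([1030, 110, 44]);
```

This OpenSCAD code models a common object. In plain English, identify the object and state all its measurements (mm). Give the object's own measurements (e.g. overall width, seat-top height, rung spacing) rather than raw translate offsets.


A door frame. The clear opening is 860 mm wide and 2047 mm high. Two 85 mm wide jambs, 110 mm deep, stand either side of the opening from the floor to the top of the opening. A 44 mm thick head sits across the top of both jambs, spanning the full outside width of the frame.


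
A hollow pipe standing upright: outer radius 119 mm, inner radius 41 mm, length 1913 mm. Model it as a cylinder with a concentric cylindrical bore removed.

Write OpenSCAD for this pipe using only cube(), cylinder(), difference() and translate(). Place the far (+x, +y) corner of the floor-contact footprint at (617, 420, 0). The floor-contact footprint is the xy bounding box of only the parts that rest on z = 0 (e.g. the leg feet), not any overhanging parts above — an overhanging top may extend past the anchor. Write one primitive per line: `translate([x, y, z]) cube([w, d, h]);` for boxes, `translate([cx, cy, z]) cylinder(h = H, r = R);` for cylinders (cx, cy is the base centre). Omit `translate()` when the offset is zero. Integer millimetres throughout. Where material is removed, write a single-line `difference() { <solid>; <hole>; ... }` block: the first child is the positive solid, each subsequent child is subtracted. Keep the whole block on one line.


difference() { translate([498, 301, 0]) cylinder(h = 1913, r = 119); translate([498, 301, 0]) cylinder(h = 1913, r = 41); }


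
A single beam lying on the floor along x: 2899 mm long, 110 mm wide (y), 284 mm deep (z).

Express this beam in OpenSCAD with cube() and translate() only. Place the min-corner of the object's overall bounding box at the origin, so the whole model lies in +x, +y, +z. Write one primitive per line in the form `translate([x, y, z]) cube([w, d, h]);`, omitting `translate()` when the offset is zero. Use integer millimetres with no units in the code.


cube([2899, 110, 284]);


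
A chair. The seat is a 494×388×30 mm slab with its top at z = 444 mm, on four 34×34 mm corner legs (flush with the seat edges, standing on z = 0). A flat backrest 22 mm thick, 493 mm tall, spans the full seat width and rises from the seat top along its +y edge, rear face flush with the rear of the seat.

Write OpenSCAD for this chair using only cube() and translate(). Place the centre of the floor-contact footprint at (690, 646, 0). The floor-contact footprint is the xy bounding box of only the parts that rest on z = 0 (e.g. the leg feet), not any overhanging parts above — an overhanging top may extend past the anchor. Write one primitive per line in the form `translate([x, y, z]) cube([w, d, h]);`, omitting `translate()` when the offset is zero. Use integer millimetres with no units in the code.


// leg_h = 444 - 30 = 414
translate([443, 452, 414]) cube([494, 388, 30]);
translate([443, 452, 0]) cube([34, 34, 414]);
translate([903, 452, 0]) cube([34, 34, 414]);
translate([443, 806, 0]) cube([34, 34, 414]);
translate([903, 806, 0]) cube([34, 34, 414]);
translate([443, 818, 444]) cube([494, 22, 493]);


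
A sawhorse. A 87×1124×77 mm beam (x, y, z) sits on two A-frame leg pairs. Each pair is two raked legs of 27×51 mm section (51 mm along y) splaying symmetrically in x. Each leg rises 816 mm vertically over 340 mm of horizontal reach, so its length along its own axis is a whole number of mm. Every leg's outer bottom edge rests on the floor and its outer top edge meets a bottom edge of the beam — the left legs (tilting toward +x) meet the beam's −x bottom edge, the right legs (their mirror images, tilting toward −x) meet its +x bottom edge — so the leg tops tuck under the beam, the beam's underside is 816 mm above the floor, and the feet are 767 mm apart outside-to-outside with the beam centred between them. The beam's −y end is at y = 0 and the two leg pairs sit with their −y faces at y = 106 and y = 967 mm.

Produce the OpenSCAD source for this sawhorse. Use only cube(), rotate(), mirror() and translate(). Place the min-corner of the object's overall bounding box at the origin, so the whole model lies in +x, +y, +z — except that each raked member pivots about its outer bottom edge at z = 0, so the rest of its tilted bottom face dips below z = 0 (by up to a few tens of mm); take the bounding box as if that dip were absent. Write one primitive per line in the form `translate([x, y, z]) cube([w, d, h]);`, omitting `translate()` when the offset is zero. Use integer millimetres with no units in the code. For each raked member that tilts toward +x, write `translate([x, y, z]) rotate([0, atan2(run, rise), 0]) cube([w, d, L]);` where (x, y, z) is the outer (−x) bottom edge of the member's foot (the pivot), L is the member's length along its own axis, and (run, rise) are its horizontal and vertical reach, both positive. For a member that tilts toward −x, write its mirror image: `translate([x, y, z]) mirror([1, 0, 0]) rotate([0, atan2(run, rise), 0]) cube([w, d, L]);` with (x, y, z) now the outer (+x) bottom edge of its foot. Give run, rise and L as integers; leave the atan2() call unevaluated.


translate([340, 0, 816]) cube([87, 1124, 77]);
translate([0, 106, 0]) rotate([0, atan2(340, 816), 0]) cube([27, 51, 884]);
translate([767, 106, 0]) mirror([1, 0, 0]) rotate([0, atan2(340, 816), 0]) cube([27, 51, 884]);
translate([0, 967, 0]) rotate([0, atan2(340, 816), 0]) cube([27, 51, 884]);
translate([767, 967, 0]) mirror([1, 0, 0]) rotate([0, atan2(340, 816), 0]) cube([27, 51, 884]);


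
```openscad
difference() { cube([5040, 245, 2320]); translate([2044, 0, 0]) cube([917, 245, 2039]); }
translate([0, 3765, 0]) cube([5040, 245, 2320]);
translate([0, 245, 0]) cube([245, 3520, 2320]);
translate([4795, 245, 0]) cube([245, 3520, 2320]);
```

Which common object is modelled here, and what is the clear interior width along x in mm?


A single room. The interior width is 4550 mm.

Four walls enclosing a rectangle with a door in the front wall — a room. Outside width 5040 minus two 245 mm walls gives 4550 mm.


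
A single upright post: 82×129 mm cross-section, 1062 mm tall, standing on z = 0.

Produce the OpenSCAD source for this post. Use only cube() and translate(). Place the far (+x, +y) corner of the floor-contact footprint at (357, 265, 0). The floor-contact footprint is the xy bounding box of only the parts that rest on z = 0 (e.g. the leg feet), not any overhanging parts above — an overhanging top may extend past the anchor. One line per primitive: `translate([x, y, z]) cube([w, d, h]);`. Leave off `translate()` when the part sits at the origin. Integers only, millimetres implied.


translate([275, 136, 0]) cube([82, 129, 1062]);


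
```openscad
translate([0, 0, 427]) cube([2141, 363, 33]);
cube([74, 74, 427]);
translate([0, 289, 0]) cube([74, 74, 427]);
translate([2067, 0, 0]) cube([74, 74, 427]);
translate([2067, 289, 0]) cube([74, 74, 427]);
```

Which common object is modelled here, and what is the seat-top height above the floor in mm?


A bench. The seat-top height is 460 mm.

A long slab on four corner posts — a bench. The slab sits at z = 427 with thickness 33, so the top is 427 + 33 = 460 mm.


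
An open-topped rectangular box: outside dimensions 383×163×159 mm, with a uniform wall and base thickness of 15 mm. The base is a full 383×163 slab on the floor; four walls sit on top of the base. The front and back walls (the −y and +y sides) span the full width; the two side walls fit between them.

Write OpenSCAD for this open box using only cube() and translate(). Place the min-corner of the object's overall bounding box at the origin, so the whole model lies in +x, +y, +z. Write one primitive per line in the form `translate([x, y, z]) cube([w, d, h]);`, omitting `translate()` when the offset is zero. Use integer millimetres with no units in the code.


cube([383, 163, 15]);
translate([0, 0, 15]) cube([383, 15, 144]);
translate([0, 148, 15]) cube([383, 15, 144]);
translate([0, 15, 15]) cube([15, 133, 144]);
translate([368, 15, 15]) cube([15, 133, 144]);


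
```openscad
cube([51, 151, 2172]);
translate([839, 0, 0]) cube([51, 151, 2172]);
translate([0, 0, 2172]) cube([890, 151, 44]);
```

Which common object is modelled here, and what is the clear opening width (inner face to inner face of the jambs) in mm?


A door frame. The clear opening width is 788 mm.

Two 2172 mm tall posts with a header on top — a door frame. The left jamb is 51 mm wide at x = 0; the right jamb starts at x = 839. The clear opening is 839 − 51 = 788 mm.


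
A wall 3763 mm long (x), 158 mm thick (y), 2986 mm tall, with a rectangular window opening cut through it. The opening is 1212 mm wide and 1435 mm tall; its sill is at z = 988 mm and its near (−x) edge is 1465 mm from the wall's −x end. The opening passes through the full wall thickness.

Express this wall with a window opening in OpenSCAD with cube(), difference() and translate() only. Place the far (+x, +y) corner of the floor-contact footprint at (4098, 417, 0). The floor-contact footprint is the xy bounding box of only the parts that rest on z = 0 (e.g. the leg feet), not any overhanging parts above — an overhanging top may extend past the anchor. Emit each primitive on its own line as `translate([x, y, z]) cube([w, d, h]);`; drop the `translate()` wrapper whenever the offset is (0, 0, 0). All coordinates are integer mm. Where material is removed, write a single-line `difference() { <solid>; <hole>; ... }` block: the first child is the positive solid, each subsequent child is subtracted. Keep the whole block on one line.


difference() { translate([335, 259, 0]) cube([3763, 158, 2986]); translate([1800, 259, 988]) cube([1212, 158, 1435]); }


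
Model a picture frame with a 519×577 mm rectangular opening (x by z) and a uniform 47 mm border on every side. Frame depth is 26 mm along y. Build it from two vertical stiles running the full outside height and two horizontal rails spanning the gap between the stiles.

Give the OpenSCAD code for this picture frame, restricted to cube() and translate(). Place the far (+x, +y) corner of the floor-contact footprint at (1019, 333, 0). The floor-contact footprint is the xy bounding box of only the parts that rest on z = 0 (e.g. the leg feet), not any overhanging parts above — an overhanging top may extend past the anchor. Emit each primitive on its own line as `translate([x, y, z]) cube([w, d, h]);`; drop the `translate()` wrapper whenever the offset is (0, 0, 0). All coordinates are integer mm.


translate([406, 307, 0]) cube([47, 26, 671]);
translate([972, 307, 0]) cube([47, 26, 671]);
translate([453, 307, 0]) cube([519, 26, 47]);
translate([453, 307, 624]) cube([519, 26, 47]);


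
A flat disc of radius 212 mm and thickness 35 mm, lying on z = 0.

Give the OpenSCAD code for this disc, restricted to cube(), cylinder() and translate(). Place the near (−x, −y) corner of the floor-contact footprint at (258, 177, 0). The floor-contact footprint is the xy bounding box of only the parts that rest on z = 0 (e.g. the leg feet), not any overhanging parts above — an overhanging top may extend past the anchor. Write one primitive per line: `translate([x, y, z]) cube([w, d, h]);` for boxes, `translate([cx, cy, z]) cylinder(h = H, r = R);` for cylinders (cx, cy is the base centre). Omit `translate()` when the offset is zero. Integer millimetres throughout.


translate([470, 389, 0]) cylinder(h = 35, r = 212);


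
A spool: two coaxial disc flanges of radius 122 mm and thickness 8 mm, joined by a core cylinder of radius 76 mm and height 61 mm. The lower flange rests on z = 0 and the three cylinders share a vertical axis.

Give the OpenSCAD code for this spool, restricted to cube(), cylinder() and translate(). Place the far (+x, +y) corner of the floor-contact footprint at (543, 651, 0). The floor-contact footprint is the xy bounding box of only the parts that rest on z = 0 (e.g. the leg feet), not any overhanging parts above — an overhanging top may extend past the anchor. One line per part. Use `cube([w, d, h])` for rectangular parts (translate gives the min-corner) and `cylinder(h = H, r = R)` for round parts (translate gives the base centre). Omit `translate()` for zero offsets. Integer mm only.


translate([421, 529, 0]) cylinder(h = 8, r = 122);
translate([421, 529, 8]) cylinder(h = 61, r = 76);
translate([421, 529, 69]) cylinder(h = 8, r = 122);


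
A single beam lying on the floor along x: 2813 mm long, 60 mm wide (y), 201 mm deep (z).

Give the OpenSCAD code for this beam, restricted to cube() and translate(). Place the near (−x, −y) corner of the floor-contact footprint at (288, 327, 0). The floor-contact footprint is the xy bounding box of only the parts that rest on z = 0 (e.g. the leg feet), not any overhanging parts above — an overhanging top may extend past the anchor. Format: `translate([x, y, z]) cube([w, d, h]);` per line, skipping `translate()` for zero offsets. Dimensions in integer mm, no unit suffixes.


translate([288, 327, 0]) cube([2813, 60, 201]);


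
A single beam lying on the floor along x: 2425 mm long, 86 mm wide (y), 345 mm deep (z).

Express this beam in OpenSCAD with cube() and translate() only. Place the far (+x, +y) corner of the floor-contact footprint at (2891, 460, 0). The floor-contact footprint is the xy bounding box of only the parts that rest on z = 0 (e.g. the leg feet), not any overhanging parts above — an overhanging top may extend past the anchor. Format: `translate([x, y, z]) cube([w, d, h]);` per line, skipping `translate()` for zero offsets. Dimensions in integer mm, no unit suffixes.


translate([466, 374, 0]) cube([2425, 86, 345]);


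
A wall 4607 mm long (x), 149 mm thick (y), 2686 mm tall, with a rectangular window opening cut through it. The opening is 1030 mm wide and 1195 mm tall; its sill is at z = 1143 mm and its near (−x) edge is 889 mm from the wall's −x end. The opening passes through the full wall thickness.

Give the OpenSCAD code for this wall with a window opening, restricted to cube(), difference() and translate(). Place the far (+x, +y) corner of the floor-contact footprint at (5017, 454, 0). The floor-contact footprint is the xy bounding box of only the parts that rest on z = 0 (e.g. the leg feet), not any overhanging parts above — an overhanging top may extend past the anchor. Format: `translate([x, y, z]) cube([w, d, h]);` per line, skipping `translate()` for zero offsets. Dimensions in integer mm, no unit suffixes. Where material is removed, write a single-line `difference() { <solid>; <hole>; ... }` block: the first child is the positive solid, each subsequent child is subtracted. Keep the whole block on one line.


difference() { translate([410, 305, 0]) cube([4607, 149, 2686]); translate([1299, 305, 1143]) cube([1030, 149, 1195]); }


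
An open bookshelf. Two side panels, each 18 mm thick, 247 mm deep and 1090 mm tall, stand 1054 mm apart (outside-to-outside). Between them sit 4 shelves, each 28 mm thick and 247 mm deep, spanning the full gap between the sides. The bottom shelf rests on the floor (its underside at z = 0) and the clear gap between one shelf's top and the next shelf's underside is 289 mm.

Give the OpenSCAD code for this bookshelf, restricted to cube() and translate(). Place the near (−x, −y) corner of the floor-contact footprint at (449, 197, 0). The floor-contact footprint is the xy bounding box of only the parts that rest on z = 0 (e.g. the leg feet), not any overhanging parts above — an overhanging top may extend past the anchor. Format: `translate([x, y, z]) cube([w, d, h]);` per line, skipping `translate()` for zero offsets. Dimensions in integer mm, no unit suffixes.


translate([449, 197, 0]) cube([18, 247, 1090]);
translate([1485, 197, 0]) cube([18, 247, 1090]);
translate([467, 197, 0]) cube([1018, 247, 28]);
translate([467, 197, 317]) cube([1018, 247, 28]);
translate([467, 197, 634]) cube([1018, 247, 28]);
translate([467, 197, 951]) cube([1018, 247, 28]);


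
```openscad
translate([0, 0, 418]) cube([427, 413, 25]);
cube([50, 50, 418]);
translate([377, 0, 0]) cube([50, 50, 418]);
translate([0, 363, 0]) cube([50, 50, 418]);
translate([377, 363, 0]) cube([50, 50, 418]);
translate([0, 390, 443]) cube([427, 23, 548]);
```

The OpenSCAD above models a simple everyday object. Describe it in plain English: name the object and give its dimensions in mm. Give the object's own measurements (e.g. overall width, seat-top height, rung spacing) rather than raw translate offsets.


A chair. The seat is a 427×413×25 mm slab with its top at z = 443 mm, on four 50×50 mm corner legs (flush with the seat edges, standing on z = 0). A flat backrest 23 mm thick, 548 mm tall, spans the full seat width and rises from the seat top along its +y edge, rear face flush with the rear of the seat.


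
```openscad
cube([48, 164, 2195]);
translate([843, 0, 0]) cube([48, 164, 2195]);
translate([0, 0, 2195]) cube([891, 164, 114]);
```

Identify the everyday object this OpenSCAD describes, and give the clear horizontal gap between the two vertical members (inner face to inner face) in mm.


A door frame. The clear opening width is 795 mm.

Two 2195 mm tall posts with a header on top — a door frame. The left jamb is 48 mm wide at x = 0; the right jamb starts at x = 843. The clear opening is 843 − 48 = 795 mm.


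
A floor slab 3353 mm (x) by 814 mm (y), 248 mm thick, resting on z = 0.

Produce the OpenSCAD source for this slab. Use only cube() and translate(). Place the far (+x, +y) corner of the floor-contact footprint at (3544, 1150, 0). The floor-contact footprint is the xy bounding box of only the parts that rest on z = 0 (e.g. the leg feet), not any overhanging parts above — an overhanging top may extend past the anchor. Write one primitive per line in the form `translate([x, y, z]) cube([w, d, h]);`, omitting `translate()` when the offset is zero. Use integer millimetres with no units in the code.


translate([191, 336, 0]) cube([3353, 814, 248]);


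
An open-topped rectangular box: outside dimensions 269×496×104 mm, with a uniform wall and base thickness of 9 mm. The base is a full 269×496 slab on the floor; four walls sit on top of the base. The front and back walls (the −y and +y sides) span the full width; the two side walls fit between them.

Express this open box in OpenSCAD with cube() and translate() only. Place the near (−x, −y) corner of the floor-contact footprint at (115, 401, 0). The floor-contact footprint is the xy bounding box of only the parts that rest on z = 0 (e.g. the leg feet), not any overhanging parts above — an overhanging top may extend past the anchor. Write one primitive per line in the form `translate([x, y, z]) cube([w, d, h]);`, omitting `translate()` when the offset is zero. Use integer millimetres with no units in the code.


translate([115, 401, 0]) cube([269, 496, 9]);
translate([115, 401, 9]) cube([269, 9, 95]);
translate([115, 888, 9]) cube([269, 9, 95]);
translate([115, 410, 9]) cube([9, 478, 95]);
translate([375, 410, 9]) cube([9, 478, 95]);


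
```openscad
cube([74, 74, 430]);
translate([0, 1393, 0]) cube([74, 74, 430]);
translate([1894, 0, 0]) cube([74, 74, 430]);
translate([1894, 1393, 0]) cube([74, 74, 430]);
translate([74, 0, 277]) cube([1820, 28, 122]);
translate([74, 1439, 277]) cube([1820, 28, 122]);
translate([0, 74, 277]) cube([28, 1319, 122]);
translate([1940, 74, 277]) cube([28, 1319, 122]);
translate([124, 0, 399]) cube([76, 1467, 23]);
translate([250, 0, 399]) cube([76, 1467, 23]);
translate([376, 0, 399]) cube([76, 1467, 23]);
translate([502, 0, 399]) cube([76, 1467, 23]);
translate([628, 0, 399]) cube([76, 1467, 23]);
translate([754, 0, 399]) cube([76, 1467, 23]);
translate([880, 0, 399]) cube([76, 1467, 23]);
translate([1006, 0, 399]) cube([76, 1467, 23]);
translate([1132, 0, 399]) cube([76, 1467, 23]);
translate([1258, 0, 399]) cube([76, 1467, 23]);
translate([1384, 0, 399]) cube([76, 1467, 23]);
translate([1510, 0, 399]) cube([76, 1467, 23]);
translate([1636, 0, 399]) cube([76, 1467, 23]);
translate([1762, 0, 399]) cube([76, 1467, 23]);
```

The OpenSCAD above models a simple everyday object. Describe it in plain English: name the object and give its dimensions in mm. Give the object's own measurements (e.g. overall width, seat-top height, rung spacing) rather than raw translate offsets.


A bed frame 1968 mm long (x) by 1467 mm wide (y). Four 74×74 mm corner posts, 430 mm tall, at the corners of the footprint. Four rails of 28 mm thickness and 122 mm height run between adjacent posts with their undersides at z = 277 mm, their outer faces flush with the outside of the frame (the two x-running rails run between the posts' inner faces; the two y-running rails run between the posts' inner faces). 14 slats, each 76 mm wide (x) and 23 mm thick, lie across the top of the two x-running rails, running the full 1467 mm width of the frame in y; along x they sit between the end posts with a 50 mm gap after the −x posts and between neighbouring slats, leaving 56 mm before the +x posts.


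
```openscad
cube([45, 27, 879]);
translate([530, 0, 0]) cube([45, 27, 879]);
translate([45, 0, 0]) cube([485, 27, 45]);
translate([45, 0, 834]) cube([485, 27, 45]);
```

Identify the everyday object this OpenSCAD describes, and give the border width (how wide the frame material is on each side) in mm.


A picture frame. The border width is 45 mm.

Four thin pieces enclosing a rectangular opening — a picture frame. The two full-height stiles are 879 mm tall; the top rail sits at z = 834 and is 45 mm tall, so the border above the opening is 879 − 834 = 45 mm, matching the stile x-width.


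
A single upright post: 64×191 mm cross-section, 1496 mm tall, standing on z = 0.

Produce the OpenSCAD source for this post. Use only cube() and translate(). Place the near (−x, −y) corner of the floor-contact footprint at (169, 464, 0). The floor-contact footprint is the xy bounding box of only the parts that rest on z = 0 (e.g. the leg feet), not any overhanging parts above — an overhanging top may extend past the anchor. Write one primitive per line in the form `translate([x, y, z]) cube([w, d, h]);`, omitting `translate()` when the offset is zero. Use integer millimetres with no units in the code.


translate([169, 464, 0]) cube([64, 191, 1496]);


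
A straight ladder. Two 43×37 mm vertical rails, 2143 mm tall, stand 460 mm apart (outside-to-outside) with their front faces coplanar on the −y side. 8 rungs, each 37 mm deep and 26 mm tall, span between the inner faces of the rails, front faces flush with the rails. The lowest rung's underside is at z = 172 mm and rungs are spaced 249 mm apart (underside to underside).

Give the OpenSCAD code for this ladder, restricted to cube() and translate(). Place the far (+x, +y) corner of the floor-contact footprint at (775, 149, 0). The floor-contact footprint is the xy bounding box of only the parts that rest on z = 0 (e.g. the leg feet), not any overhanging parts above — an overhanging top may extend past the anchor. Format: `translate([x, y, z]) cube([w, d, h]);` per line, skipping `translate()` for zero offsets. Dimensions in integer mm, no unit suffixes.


translate([315, 112, 0]) cube([43, 37, 2143]);
translate([732, 112, 0]) cube([43, 37, 2143]);
translate([358, 112, 172]) cube([374, 37, 26]);
translate([358, 112, 421]) cube([374, 37, 26]);
translate([358, 112, 670]) cube([374, 37, 26]);
translate([358, 112, 919]) cube([374, 37, 26]);
translate([358, 112, 1168]) cube([374, 37, 26]);
translate([358, 112, 1417]) cube([374, 37, 26]);
translate([358, 112, 1666]) cube([374, 37, 26]);
translate([358, 112, 1915]) cube([374, 37, 26]);
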